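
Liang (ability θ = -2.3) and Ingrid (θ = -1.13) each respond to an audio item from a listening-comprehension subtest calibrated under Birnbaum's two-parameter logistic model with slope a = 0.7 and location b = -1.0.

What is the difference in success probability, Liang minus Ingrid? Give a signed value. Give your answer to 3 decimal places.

-0.190

P(θ) = 1 / (1 + exp(−a(θ − b)))
P(Liang) = 0.2870  [exponent -0.9100]
P(Ingrid) = 0.4773  [exponent -0.0910]
Difference = 0.2870 − 0.4773 = -0.1903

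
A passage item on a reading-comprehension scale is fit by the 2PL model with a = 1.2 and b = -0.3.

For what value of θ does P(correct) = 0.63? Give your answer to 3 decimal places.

P(θ) = 1 / (1 + exp(−a(θ − b)))
logit = ln(0.6300/0.3700) = 0.5322
θ = b + logit/(a) = -0.3 + 0.5322/1.2000 = 0.1435

0.144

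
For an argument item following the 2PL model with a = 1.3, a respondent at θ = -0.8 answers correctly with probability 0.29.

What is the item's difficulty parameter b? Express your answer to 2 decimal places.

P(θ) = 1 / (1 + exp(−a(θ − b)))
logit(0.29) = ln(0.29/0.71) = -0.8954
b = θ − logit/(a) = -0.8 − (-0.8954)/1.3000 = -0.1112

-0.11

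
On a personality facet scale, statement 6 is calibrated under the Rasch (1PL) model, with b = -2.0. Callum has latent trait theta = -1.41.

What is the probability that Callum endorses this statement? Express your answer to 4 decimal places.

P(theta) = 1 / (1 + exp(−(theta − b)))
Exponent: (-1.41 − (-2.0)) = 0.5900
1/(1 + e^{-0.5900}) = 0.6434
P = 0.6434

0.6434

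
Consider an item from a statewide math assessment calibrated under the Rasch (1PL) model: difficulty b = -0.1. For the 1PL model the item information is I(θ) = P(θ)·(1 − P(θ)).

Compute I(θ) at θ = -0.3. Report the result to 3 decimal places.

0.248

P = 1/(1+e^{0.2000}) = 0.4502
P(1−P) = 0.4502 × 0.5498 = 0.2475
I = P(1−P) = 0.24752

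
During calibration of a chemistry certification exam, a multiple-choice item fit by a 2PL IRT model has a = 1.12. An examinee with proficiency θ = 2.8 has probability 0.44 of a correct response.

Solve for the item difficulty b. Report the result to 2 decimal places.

P(θ) = 1 / (1 + exp(−a(θ − b)))
logit(0.44) = ln(0.44/0.56) = -0.2412
b = θ − logit/(a) = 2.8 − (-0.2412)/1.1200 = 3.0153

3.02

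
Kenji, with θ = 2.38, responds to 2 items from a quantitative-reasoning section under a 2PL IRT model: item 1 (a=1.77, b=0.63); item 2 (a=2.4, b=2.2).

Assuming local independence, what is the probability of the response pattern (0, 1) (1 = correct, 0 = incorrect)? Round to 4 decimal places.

P(θ) = 1 / (1 + exp(−a(θ − b)))
P_1 = 1/(1+e^{-3.0975}) = 0.9568
P_2 = 1/(1+e^{-0.4320}) = 0.6064
L = (1−P_1) × P_2 = 0.0432 × 0.6064 = 0.02620

0.0262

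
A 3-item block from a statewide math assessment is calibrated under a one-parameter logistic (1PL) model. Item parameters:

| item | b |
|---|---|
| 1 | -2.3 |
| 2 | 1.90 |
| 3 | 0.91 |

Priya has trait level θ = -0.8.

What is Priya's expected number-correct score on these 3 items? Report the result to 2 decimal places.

P(θ) = 1 / (1 + exp(−(θ − b)))
P_1 = 1/(1+e^{-1.5000}) = 0.8176
P_2 = 1/(1+e^{2.7000}) = 0.0630
P_3 = 1/(1+e^{1.7100}) = 0.1532
E[score] = 0.8176 + 0.0630 + 0.1532 = 1.0337

1.03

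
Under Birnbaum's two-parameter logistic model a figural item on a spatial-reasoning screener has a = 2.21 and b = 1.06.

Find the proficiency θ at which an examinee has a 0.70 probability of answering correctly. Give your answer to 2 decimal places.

P(θ) = 1 / (1 + exp(−a(θ − b)))
logit = ln(0.7000/0.3000) = 0.8473
θ = b + logit/(a) = 1.06 + 0.8473/2.2100 = 1.4434

1.44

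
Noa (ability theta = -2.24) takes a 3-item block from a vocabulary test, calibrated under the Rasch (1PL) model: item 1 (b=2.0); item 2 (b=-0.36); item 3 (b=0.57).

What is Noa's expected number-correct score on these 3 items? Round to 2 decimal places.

0.20

P(theta) = 1 / (1 + exp(−(theta − b)))
P_1 = 1/(1+e^{4.2400}) = 0.0142
P_2 = 1/(1+e^{1.8800}) = 0.1324
P_3 = 1/(1+e^{2.8100}) = 0.0568
E[score] = 0.0142 + 0.1324 + 0.0568 = 0.2034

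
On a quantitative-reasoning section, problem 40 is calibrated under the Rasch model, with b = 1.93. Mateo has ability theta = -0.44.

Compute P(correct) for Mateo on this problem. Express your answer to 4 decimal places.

0.0855

P(theta) = 1 / (1 + exp(−(theta − b)))
Exponent: (-0.44 − 1.93) = -2.3700
1/(1 + e^{2.3700}) = 0.0855
P = 0.0855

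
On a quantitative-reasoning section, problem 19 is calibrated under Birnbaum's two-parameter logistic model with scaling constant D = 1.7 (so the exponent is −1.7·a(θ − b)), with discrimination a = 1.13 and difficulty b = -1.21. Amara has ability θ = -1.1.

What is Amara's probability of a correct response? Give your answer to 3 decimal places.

P(θ) = 1 / (1 + exp(−D·a(θ − b)))
Exponent: 1.7 × 1.13 × (-1.1 − (-1.21)) = 0.2113
1/(1 + e^{-0.2113}) = 0.5526
P = 0.5526

0.553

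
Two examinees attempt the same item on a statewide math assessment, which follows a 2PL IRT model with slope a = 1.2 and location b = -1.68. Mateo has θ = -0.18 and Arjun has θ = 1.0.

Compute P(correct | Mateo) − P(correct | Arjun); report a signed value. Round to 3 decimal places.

P(θ) = 1 / (1 + exp(−a(θ − b)))
P(Mateo) = 0.8581  [exponent 1.8000]
P(Arjun) = 0.9614  [exponent 3.2160]
Difference = 0.8581 − 0.9614 = -0.1033

-0.103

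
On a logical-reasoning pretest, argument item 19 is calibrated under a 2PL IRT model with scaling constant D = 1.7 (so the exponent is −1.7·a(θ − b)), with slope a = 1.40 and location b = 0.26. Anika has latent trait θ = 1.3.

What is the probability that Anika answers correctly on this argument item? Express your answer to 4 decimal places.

P(θ) = 1 / (1 + exp(−D·a(θ − b)))
Exponent: 1.7 × 1.40 × (1.3 − 0.26) = 2.4752
1/(1 + e^{-2.4752}) = 0.9224
P = 0.9224

0.9224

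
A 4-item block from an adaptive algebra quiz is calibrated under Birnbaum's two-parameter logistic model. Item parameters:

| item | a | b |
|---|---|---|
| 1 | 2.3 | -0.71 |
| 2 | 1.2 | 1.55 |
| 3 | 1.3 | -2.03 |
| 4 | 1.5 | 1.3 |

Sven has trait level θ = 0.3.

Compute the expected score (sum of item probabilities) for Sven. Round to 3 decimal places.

P(θ) = 1 / (1 + exp(−a(θ − b)))
P_1 = 1/(1+e^{-2.3230}) = 0.9108
P_2 = 1/(1+e^{1.5000}) = 0.1824
P_3 = 1/(1+e^{-3.0290}) = 0.9539
P_4 = 1/(1+e^{1.5000}) = 0.1824
E[score] = 0.9108 + 0.1824 + 0.9539 + 0.1824 = 2.2295

2.229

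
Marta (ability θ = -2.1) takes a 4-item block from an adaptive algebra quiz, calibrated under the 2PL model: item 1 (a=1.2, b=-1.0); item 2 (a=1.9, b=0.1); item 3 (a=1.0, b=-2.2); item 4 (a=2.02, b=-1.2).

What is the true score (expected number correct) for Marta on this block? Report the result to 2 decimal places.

0.89

P(θ) = 1 / (1 + exp(−a(θ − b)))
P_1 = 1/(1+e^{1.3200}) = 0.2108
P_2 = 1/(1+e^{4.1800}) = 0.0151
P_3 = 1/(1+e^{-0.1000}) = 0.5250
P_4 = 1/(1+e^{1.8180}) = 0.1397
E[score] = 0.2108 + 0.0151 + 0.5250 + 0.1397 = 0.8905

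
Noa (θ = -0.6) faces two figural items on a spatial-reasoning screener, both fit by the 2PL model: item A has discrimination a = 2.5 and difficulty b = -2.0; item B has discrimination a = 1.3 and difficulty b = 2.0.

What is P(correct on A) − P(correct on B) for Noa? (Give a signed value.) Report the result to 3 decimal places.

P(θ) = 1 / (1 + exp(−a(θ − b)))
P_A = 0.9707
P_B = 0.0329
P_A − P_B = 0.9378

0.938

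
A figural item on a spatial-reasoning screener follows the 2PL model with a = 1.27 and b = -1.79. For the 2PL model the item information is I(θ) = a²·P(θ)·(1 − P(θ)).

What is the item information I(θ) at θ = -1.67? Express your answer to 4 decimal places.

P = 1/(1+e^{-0.1524}) = 0.5380
P(1−P) = 0.5380 × 0.4620 = 0.2486
I = a² × P(1−P) = 1.27² × 0.2486 = 0.40089

0.4009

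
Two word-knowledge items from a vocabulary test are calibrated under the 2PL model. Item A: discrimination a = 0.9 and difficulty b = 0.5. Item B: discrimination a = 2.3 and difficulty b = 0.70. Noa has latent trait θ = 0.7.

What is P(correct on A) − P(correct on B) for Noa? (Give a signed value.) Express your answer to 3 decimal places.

0.045

P(θ) = 1 / (1 + exp(−a(θ − b)))
P_A = 0.5449
P_B = 0.5000
P_A − P_B = 0.0449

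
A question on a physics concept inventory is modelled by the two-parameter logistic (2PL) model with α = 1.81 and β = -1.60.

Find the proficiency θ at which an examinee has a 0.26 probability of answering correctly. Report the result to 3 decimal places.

P(θ) = 1 / (1 + exp(−α(θ − β)))
logit = ln(0.2600/0.7400) = -1.0460
θ = β + logit/(α) = -1.60 + (-1.0460)/1.8100 = -2.1779

-2.178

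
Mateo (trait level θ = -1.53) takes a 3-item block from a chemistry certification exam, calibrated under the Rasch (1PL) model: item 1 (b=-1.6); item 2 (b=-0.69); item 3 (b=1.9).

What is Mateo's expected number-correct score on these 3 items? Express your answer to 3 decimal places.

P(θ) = 1 / (1 + exp(−(θ − b)))
P_1 = 1/(1+e^{-0.0700}) = 0.5175
P_2 = 1/(1+e^{0.8400}) = 0.3015
P_3 = 1/(1+e^{3.4300}) = 0.0314
E[score] = 0.5175 + 0.3015 + 0.0314 = 0.8504

0.850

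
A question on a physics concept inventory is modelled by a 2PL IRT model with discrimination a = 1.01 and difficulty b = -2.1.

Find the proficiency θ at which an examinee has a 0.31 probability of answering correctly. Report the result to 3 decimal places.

-2.892

P(θ) = 1 / (1 + exp(−a(θ − b)))
logit = ln(0.3100/0.6900) = -0.8001
θ = b + logit/(a) = -2.1 + (-0.8001)/1.0100 = -2.8922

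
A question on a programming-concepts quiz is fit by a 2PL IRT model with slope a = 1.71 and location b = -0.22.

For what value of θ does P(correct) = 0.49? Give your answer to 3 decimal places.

-0.243

P(θ) = 1 / (1 + exp(−a(θ − b)))
logit = ln(0.4900/0.5100) = -0.0400
θ = b + logit/(a) = -0.22 + (-0.0400)/1.7100 = -0.2434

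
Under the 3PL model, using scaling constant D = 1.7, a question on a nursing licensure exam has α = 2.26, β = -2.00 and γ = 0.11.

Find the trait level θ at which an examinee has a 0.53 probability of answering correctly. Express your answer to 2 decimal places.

-2.03

P(θ) = γ + (1 − γ) · 1 / (1 + exp(−D·α(θ − β)))
Remove guessing floor: (0.53 − 0.11)/(1 − 0.11) = 0.4719
logit = ln(0.4719/0.5281) = -0.1125
θ = β + logit/(1.7·α) = -2.00 + (-0.1125)/3.8420 = -2.0293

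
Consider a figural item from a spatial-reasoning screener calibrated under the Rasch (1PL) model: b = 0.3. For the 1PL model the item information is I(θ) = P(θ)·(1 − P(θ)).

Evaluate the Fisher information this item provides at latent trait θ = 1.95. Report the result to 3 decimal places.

P = 1/(1+e^{-1.6500}) = 0.8389
P(1−P) = 0.8389 × 0.1611 = 0.1352
I = P(1−P) = 0.13515

0.135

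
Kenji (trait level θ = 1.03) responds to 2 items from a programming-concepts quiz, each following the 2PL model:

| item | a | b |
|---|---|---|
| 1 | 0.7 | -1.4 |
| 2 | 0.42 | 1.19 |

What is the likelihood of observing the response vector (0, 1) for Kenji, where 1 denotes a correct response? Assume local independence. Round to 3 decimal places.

0.075

P(θ) = 1 / (1 + exp(−a(θ − b)))
P_1 = 1/(1+e^{-1.7010}) = 0.8457
P_2 = 1/(1+e^{0.0672}) = 0.4832
L = (1−P_1) × P_2 = 0.1543 × 0.4832 = 0.07458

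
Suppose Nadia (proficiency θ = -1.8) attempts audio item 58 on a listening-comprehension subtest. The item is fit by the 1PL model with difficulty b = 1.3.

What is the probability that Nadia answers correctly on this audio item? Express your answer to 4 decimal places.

0.0431

P(θ) = 1 / (1 + exp(−(θ − b)))
Exponent: (-1.8 − 1.3) = -3.1000
1/(1 + e^{3.1000}) = 0.0431
P = 0.0431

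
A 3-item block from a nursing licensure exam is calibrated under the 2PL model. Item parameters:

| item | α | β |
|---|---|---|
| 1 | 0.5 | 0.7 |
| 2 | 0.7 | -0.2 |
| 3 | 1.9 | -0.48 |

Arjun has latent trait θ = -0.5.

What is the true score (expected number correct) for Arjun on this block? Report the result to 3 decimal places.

1.293

P(θ) = 1 / (1 + exp(−α(θ − β)))
P_1 = 1/(1+e^{0.6000}) = 0.3543
P_2 = 1/(1+e^{0.2100}) = 0.4477
P_3 = 1/(1+e^{0.0380}) = 0.4905
E[score] = 0.3543 + 0.4477 + 0.4905 = 1.2925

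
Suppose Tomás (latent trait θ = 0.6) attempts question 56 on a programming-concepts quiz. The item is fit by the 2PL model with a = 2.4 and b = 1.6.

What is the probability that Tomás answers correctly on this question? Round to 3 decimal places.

0.083

P(θ) = 1 / (1 + exp(−a(θ − b)))
Exponent: 2.4 × (0.6 − 1.6) = -2.4000
1/(1 + e^{2.4000}) = 0.0832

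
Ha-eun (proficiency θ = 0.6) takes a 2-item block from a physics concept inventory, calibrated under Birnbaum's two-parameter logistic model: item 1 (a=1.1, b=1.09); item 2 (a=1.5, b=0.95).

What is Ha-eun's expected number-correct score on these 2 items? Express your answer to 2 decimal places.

P(θ) = 1 / (1 + exp(−a(θ − b)))
P_1 = 1/(1+e^{0.5390}) = 0.3684
P_2 = 1/(1+e^{0.5250}) = 0.3717
E[score] = 0.3684 + 0.3717 = 0.7401

0.74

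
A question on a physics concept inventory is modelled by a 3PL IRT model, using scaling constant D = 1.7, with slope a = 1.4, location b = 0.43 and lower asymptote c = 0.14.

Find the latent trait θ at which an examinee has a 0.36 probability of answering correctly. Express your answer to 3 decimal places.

P(θ) = c + (1 − c) · 1 / (1 + exp(−D·a(θ − b)))
Remove guessing floor: (0.36 − 0.14)/(1 − 0.14) = 0.2558
logit = ln(0.2558/0.7442) = -1.0678
θ = b + logit/(1.7·a) = 0.43 + (-1.0678)/2.3800 = -0.0187

-0.019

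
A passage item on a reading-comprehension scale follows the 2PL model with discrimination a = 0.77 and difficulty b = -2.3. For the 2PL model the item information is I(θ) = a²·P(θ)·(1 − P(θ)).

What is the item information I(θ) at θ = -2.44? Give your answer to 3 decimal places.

0.148

P = 1/(1+e^{0.1078}) = 0.4731
P(1−P) = 0.4731 × 0.5269 = 0.2493
I = a² × P(1−P) = 0.77² × 0.2493 = 0.14780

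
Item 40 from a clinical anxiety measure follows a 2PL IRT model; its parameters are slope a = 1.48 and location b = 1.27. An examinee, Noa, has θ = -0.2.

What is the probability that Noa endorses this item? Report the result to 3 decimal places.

P(θ) = 1 / (1 + exp(−a(θ − b)))
Exponent: 1.48 × (-0.2 − 1.27) = -2.1756
1/(1 + e^{2.1756}) = 0.1020

0.102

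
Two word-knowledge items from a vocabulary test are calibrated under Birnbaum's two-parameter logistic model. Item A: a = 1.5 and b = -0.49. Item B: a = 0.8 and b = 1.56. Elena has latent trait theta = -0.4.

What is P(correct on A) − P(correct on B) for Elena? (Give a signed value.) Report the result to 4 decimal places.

P(theta) = 1 / (1 + exp(−a(theta − b)))
P_A = 0.5337
P_B = 0.1725
P_A − P_B = 0.3612

0.3612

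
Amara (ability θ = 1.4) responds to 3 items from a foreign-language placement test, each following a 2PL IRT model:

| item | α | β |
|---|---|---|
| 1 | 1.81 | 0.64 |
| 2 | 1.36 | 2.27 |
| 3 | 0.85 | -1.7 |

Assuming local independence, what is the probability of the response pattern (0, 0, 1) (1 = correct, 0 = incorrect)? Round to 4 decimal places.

0.1441

P(θ) = 1 / (1 + exp(−α(θ − β)))
P_1 = 1/(1+e^{-1.3756}) = 0.7983
P_2 = 1/(1+e^{1.1832}) = 0.2345
P_3 = 1/(1+e^{-2.6350}) = 0.9331
L = (1−P_1) × (1−P_2) × P_3 = 0.2017 × 0.7655 × 0.9331 = 0.14408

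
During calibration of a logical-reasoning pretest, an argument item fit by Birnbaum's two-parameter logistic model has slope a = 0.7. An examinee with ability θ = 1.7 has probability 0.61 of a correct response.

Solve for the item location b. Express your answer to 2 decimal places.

1.06

P(θ) = 1 / (1 + exp(−a(θ − b)))
logit(0.61) = ln(0.61/0.39) = 0.4473
b = θ − logit/(a) = 1.7 − 0.4473/0.7000 = 1.0610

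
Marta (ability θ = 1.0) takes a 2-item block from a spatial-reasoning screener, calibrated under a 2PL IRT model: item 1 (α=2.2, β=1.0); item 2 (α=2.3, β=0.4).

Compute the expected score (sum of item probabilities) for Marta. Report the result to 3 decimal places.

1.299

P(θ) = 1 / (1 + exp(−α(θ − β)))
P_1 = 1/(1+e^{0.0000}) = 0.5000
P_2 = 1/(1+e^{-1.3800}) = 0.7990
E[score] = 0.5000 + 0.7990 = 1.2990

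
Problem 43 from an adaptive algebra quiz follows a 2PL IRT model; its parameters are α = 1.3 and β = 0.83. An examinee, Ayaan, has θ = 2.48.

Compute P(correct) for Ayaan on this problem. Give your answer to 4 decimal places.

P(θ) = 1 / (1 + exp(−α(θ − β)))
Exponent: 1.3 × (2.48 − 0.83) = 2.1450
1/(1 + e^{-2.1450}) = 0.8952

0.8952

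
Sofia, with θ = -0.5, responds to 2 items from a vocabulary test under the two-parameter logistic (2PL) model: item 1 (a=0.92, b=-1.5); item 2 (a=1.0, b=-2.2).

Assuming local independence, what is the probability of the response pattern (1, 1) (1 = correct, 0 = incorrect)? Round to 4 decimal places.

0.6046

P(θ) = 1 / (1 + exp(−a(θ − b)))
P_1 = 1/(1+e^{-0.9200}) = 0.7150
P_2 = 1/(1+e^{-1.7000}) = 0.8455
L = P_1 × P_2 = 0.7150 × 0.8455 = 0.60459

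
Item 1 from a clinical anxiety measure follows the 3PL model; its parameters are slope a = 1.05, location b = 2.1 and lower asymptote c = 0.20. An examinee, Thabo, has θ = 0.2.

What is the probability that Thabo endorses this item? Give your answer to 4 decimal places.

0.2958

P(θ) = c + (1 − c) · 1 / (1 + exp(−a(θ − b)))
Exponent: 1.05 × (0.2 − 2.1) = -1.9950
1/(1 + e^{1.9950}) = 0.1197
P = 0.20 + 0.80 × 0.1197 = 0.2958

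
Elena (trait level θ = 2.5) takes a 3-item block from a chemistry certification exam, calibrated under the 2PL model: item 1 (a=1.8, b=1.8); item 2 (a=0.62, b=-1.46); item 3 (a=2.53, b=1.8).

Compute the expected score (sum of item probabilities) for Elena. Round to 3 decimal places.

P(θ) = 1 / (1 + exp(−a(θ − b)))
P_1 = 1/(1+e^{-1.2600}) = 0.7790
P_2 = 1/(1+e^{-2.4552}) = 0.9209
P_3 = 1/(1+e^{-1.7710}) = 0.8546
E[score] = 0.7790 + 0.9209 + 0.8546 = 2.5545

2.555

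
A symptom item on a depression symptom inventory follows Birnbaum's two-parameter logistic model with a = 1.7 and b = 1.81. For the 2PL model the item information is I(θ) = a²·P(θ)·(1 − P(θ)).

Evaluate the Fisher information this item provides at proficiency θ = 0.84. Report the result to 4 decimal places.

0.3909

P = 1/(1+e^{1.6490}) = 0.1612
P(1−P) = 0.1612 × 0.8388 = 0.1352
I = a² × P(1−P) = 1.7² × 0.1352 = 0.39086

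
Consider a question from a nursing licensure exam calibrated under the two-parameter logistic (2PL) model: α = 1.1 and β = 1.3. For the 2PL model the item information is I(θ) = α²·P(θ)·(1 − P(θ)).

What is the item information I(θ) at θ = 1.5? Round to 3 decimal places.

0.299

P = 1/(1+e^{-0.2200}) = 0.5548
P(1−P) = 0.5548 × 0.4452 = 0.2470
I = α² × P(1−P) = 1.1² × 0.2470 = 0.29887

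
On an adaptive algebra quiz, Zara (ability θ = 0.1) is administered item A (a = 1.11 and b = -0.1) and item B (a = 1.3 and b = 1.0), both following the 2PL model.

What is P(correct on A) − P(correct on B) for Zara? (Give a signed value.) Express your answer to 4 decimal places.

P(θ) = 1 / (1 + exp(−a(θ − b)))
P_A = 0.5553
P_B = 0.2369
P_A − P_B = 0.3184

0.3184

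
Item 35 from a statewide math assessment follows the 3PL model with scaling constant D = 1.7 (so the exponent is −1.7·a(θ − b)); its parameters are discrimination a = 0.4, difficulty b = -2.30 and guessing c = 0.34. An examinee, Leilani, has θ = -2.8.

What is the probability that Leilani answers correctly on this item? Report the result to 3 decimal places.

0.614

P(θ) = c + (1 − c) · 1 / (1 + exp(−D·a(θ − b)))
Exponent: 1.7 × 0.4 × (-2.8 − (-2.30)) = -0.3400
1/(1 + e^{0.3400}) = 0.4158
P = 0.34 + 0.66 × 0.4158 = 0.6144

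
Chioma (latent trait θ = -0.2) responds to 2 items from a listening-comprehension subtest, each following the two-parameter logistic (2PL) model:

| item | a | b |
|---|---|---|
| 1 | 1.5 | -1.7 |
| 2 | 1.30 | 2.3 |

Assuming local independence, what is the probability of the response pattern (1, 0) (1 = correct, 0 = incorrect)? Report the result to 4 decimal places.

0.8709

P(θ) = 1 / (1 + exp(−a(θ − b)))
P_1 = 1/(1+e^{-2.2500}) = 0.9047
P_2 = 1/(1+e^{3.2500}) = 0.0373
L = P_1 × (1−P_2) = 0.9047 × 0.9627 = 0.87088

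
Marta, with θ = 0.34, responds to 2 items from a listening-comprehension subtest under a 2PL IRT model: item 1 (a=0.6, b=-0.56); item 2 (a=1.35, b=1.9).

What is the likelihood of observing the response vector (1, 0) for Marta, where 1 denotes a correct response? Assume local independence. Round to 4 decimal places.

P(θ) = 1 / (1 + exp(−a(θ − b)))
P_1 = 1/(1+e^{-0.5400}) = 0.6318
P_2 = 1/(1+e^{2.1060}) = 0.1085
L = P_1 × (1−P_2) = 0.6318 × 0.8915 = 0.56325

0.5633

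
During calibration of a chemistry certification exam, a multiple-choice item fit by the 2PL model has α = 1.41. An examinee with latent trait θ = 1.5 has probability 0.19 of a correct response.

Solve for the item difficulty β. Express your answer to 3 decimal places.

P(θ) = 1 / (1 + exp(−α(θ − β)))
logit(0.19) = ln(0.19/0.81) = -1.4500
β = θ − logit/(α) = 1.5 − (-1.4500)/1.4100 = 2.5284

2.528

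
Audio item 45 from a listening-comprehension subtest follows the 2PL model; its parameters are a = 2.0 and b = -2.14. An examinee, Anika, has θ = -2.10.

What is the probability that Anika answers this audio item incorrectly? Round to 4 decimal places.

0.4800

P(θ) = 1 / (1 + exp(−a(θ − b)))
Exponent: 2.0 × (-2.10 − (-2.14)) = 0.0800
1/(1 + e^{-0.0800}) = 0.5200
P(incorrect) = 1 − 0.5200 = 0.4800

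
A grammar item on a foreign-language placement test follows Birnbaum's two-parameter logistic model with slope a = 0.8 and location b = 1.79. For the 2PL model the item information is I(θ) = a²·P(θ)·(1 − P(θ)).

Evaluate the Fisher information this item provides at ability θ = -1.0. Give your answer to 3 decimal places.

P = 1/(1+e^{2.2320}) = 0.0969
P(1−P) = 0.0969 × 0.9031 = 0.0875
I = a² × P(1−P) = 0.8² × 0.0875 = 0.05601

0.056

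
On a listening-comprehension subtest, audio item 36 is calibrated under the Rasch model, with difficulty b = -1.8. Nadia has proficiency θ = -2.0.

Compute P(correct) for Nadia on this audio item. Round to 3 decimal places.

0.450

P(θ) = 1 / (1 + exp(−(θ − b)))
Exponent: (-2.0 − (-1.8)) = -0.2000
1/(1 + e^{0.2000}) = 0.4502
P = 0.4502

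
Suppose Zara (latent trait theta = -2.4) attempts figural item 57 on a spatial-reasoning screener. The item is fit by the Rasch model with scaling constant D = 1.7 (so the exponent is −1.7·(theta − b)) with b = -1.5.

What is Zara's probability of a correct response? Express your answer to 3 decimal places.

0.178

P(theta) = 1 / (1 + exp(−D·(theta − b)))
Exponent: 1.7 × (-2.4 − (-1.5)) = -1.5300
1/(1 + e^{1.5300}) = 0.1780
P = 0.1780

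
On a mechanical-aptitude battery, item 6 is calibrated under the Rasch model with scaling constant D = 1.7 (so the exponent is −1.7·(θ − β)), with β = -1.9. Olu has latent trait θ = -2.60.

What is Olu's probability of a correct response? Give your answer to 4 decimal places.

0.2333

P(θ) = 1 / (1 + exp(−D·(θ − β)))
Exponent: 1.7 × (-2.60 − (-1.9)) = -1.1900
1/(1 + e^{1.1900}) = 0.2333
P = 0.2333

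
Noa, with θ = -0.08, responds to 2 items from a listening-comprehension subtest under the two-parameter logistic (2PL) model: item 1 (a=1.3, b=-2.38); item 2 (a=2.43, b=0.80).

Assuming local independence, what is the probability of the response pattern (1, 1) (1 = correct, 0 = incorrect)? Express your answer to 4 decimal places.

0.1004

P(θ) = 1 / (1 + exp(−a(θ − b)))
P_1 = 1/(1+e^{-2.9900}) = 0.9521
P_2 = 1/(1+e^{2.1384}) = 0.1054
L = P_1 × P_2 = 0.9521 × 0.1054 = 0.10037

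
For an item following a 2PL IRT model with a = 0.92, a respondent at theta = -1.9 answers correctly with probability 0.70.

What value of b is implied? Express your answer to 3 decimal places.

P(theta) = 1 / (1 + exp(−a(theta − b)))
logit(0.70) = ln(0.70/0.30) = 0.8473
b = theta − logit/(a) = -1.9 − 0.8473/0.9200 = -2.8210

-2.821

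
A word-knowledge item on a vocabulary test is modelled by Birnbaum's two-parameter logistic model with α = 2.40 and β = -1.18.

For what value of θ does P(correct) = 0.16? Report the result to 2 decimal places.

-1.87

P(θ) = 1 / (1 + exp(−α(θ − β)))
logit = ln(0.1600/0.8400) = -1.6582
θ = β + logit/(α) = -1.18 + (-1.6582)/2.4000 = -1.8709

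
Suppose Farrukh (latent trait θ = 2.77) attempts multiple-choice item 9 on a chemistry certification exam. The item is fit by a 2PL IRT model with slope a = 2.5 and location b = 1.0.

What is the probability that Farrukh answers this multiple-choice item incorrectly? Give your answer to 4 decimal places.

P(θ) = 1 / (1 + exp(−a(θ − b)))
Exponent: 2.5 × (2.77 − 1.0) = 4.4250
1/(1 + e^{-4.4250}) = 0.9882
P(incorrect) = 1 − 0.9882 = 0.0118

0.0118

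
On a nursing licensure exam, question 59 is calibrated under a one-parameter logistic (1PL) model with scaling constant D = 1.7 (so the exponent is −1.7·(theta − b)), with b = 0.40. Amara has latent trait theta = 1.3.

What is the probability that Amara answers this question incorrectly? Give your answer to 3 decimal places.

P(theta) = 1 / (1 + exp(−D·(theta − b)))
Exponent: 1.7 × (1.3 − 0.40) = 1.5300
1/(1 + e^{-1.5300}) = 0.8220
P = 0.8220
P(incorrect) = 1 − 0.8220 = 0.1780

0.178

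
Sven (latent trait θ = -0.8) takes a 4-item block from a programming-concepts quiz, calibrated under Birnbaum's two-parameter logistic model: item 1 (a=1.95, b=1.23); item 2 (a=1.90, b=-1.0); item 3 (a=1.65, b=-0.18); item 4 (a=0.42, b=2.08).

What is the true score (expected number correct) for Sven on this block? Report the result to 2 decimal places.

1.11

P(θ) = 1 / (1 + exp(−a(θ − b)))
P_1 = 1/(1+e^{3.9585}) = 0.0187
P_2 = 1/(1+e^{-0.3800}) = 0.5939
P_3 = 1/(1+e^{1.0230}) = 0.2644
P_4 = 1/(1+e^{1.2096}) = 0.2298
E[score] = 0.0187 + 0.5939 + 0.2644 + 0.2298 = 1.1068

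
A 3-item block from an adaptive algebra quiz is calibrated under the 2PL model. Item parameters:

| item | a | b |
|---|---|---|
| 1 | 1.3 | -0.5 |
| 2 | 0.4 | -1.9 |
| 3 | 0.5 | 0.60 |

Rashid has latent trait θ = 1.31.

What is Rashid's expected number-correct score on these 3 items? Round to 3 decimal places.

P(θ) = 1 / (1 + exp(−a(θ − b)))
P_1 = 1/(1+e^{-2.3530}) = 0.9132
P_2 = 1/(1+e^{-1.2840}) = 0.7831
P_3 = 1/(1+e^{-0.3550}) = 0.5878
E[score] = 0.9132 + 0.7831 + 0.5878 = 2.2841

2.284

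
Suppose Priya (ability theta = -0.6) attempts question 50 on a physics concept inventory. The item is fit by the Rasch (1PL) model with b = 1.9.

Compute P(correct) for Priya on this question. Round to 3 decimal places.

0.076

P(theta) = 1 / (1 + exp(−(theta − b)))
Exponent: (-0.6 − 1.9) = -2.5000
1/(1 + e^{2.5000}) = 0.0759
P = 0.0759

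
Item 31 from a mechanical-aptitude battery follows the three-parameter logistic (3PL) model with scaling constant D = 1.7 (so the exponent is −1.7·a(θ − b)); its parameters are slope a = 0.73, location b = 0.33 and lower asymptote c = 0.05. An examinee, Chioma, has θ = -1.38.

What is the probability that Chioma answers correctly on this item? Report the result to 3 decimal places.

0.152

P(θ) = c + (1 − c) · 1 / (1 + exp(−D·a(θ − b)))
Exponent: 1.7 × 0.73 × (-1.38 − 0.33) = -2.1221
1/(1 + e^{2.1221}) = 0.1070
P = 0.05 + 0.95 × 0.1070 = 0.1516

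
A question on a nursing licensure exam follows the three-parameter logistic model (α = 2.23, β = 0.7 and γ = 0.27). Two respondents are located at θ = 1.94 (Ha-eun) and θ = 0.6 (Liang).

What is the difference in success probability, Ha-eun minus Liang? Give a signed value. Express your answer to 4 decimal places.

0.3623

P(θ) = γ + (1 − γ) · 1 / (1 + exp(−α(θ − β)))
P(Ha-eun) = 0.9568  [exponent 2.7652]
P(Liang) = 0.5945  [exponent -0.2230]
Difference = 0.9568 − 0.5945 = 0.3623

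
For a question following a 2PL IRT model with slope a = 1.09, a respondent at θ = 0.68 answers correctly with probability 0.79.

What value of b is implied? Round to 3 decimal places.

P(θ) = 1 / (1 + exp(−a(θ − b)))
logit(0.79) = ln(0.79/0.21) = 1.3249
b = θ − logit/(a) = 0.68 − 1.3249/1.0900 = -0.5355

-0.536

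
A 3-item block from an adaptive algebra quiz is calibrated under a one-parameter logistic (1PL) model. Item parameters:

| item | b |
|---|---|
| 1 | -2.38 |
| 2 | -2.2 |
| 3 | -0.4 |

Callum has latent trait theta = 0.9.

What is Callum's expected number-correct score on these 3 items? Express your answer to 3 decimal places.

2.706

P(theta) = 1 / (1 + exp(−(theta − b)))
P_1 = 1/(1+e^{-3.2800}) = 0.9637
P_2 = 1/(1+e^{-3.1000}) = 0.9569
P_3 = 1/(1+e^{-1.3000}) = 0.7858
E[score] = 0.9637 + 0.9569 + 0.7858 = 2.7065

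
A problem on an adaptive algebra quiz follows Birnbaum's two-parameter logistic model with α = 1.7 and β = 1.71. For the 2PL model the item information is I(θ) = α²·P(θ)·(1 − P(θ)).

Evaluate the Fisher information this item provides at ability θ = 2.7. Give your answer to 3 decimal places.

0.382

P = 1/(1+e^{-1.6830}) = 0.8433
P(1−P) = 0.8433 × 0.1567 = 0.1321
I = α² × P(1−P) = 1.7² × 0.1321 = 0.38190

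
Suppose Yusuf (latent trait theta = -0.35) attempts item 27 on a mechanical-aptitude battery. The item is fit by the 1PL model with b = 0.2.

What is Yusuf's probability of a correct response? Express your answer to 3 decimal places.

0.366

P(theta) = 1 / (1 + exp(−(theta − b)))
Exponent: (-0.35 − 0.2) = -0.5500
1/(1 + e^{0.5500}) = 0.3659
P = 0.3659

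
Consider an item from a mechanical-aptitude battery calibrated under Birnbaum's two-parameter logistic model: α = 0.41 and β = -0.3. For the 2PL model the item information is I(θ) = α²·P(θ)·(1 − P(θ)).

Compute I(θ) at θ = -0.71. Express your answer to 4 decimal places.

0.0417

P = 1/(1+e^{0.1681}) = 0.4581
P(1−P) = 0.4581 × 0.5419 = 0.2482
I = α² × P(1−P) = 0.41² × 0.2482 = 0.04173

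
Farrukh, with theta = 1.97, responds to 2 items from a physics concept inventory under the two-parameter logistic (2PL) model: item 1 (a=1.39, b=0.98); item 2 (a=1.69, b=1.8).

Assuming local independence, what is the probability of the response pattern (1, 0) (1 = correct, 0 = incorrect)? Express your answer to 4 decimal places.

0.3422

P(theta) = 1 / (1 + exp(−a(theta − b)))
P_1 = 1/(1+e^{-1.3761}) = 0.7984
P_2 = 1/(1+e^{-0.2873}) = 0.5713
L = P_1 × (1−P_2) = 0.7984 × 0.4287 = 0.34223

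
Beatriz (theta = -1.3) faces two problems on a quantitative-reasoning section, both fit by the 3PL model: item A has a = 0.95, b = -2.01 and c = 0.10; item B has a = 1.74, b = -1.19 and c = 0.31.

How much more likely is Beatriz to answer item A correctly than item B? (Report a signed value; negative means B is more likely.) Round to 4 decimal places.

0.0742

P(theta) = c + (1 − c) · 1 / (1 + exp(−a(theta − b)))
P_A = 0.6963
P_B = 0.6221
P_A − P_B = 0.0742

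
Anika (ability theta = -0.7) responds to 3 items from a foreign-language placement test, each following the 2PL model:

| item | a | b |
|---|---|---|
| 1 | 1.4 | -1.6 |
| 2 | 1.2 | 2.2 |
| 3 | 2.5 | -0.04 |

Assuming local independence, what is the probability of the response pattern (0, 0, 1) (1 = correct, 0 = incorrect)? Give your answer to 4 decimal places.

0.0345

P(theta) = 1 / (1 + exp(−a(theta − b)))
P_1 = 1/(1+e^{-1.2600}) = 0.7790
P_2 = 1/(1+e^{3.4800}) = 0.0299
P_3 = 1/(1+e^{1.6500}) = 0.1611
L = (1−P_1) × (1−P_2) × P_3 = 0.2210 × 0.9701 × 0.1611 = 0.03454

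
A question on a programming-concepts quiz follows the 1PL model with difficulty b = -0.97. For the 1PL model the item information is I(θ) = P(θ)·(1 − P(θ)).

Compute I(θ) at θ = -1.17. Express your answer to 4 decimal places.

P = 1/(1+e^{0.2000}) = 0.4502
P(1−P) = 0.4502 × 0.5498 = 0.2475
I = P(1−P) = 0.24752

0.2475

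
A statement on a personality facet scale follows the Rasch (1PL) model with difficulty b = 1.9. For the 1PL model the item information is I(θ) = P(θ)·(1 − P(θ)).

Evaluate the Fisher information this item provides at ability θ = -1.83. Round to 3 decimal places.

0.023

P = 1/(1+e^{3.7300}) = 0.0234
P(1−P) = 0.0234 × 0.9766 = 0.0229
I = P(1−P) = 0.02288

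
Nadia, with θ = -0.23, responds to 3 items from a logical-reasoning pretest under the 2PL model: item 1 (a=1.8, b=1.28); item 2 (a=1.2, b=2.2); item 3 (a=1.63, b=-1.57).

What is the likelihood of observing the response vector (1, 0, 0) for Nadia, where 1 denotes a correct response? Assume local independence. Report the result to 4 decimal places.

0.0059

P(θ) = 1 / (1 + exp(−a(θ − b)))
P_1 = 1/(1+e^{2.7180}) = 0.0619
P_2 = 1/(1+e^{2.9160}) = 0.0514
P_3 = 1/(1+e^{-2.1842}) = 0.8988
L = P_1 × (1−P_2) × (1−P_3) = 0.0619 × 0.9486 × 0.1012 = 0.00594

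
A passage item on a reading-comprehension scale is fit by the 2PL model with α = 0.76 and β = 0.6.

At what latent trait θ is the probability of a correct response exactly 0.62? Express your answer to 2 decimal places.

1.24

P(θ) = 1 / (1 + exp(−α(θ − β)))
logit = ln(0.6200/0.3800) = 0.4895
θ = β + logit/(α) = 0.6 + 0.4895/0.7600 = 1.2441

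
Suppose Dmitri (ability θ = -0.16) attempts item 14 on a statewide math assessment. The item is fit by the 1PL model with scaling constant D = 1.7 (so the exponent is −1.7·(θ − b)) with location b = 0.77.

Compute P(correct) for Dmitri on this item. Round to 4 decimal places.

0.1707

P(θ) = 1 / (1 + exp(−D·(θ − b)))
Exponent: 1.7 × (-0.16 − 0.77) = -1.5810
1/(1 + e^{1.5810}) = 0.1707
P = 0.1707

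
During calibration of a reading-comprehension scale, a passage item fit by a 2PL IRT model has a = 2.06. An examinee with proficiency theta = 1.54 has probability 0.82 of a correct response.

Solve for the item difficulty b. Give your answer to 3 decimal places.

P(theta) = 1 / (1 + exp(−a(theta − b)))
logit(0.82) = ln(0.82/0.18) = 1.5163
b = theta − logit/(a) = 1.54 − 1.5163/2.0600 = 0.8039

0.804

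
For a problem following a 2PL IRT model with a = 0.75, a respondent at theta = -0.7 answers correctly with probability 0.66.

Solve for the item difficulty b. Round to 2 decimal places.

P(theta) = 1 / (1 + exp(−a(theta − b)))
logit(0.66) = ln(0.66/0.34) = 0.6633
b = theta − logit/(a) = -0.7 − 0.6633/0.7500 = -1.5844

-1.58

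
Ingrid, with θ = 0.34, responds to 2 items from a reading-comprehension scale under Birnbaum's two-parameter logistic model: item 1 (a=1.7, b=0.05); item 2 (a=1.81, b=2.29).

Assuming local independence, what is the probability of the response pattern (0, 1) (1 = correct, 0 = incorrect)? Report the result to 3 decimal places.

0.011

P(θ) = 1 / (1 + exp(−a(θ − b)))
P_1 = 1/(1+e^{-0.4930}) = 0.6208
P_2 = 1/(1+e^{3.5295}) = 0.0285
L = (1−P_1) × P_2 = 0.3792 × 0.0285 = 0.01080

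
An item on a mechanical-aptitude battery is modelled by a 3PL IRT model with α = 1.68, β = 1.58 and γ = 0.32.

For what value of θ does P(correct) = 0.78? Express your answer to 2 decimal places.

P(θ) = γ + (1 − γ) · 1 / (1 + exp(−α(θ − β)))
Remove guessing floor: (0.78 − 0.32)/(1 − 0.32) = 0.6765
logit = ln(0.6765/0.3235) = 0.7376
θ = β + logit/(α) = 1.58 + 0.7376/1.6800 = 2.0190

2.02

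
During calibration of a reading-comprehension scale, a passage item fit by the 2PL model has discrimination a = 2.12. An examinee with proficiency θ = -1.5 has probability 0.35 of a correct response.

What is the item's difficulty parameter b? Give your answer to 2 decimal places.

-1.21

P(θ) = 1 / (1 + exp(−a(θ − b)))
logit(0.35) = ln(0.35/0.65) = -0.6190
b = θ − logit/(a) = -1.5 − (-0.6190)/2.1200 = -1.2080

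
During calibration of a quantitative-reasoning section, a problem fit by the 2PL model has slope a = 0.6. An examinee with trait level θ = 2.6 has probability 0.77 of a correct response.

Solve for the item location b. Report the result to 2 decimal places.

0.59

P(θ) = 1 / (1 + exp(−a(θ − b)))
logit(0.77) = ln(0.77/0.23) = 1.2083
b = θ − logit/(a) = 2.6 − 1.2083/0.6000 = 0.5861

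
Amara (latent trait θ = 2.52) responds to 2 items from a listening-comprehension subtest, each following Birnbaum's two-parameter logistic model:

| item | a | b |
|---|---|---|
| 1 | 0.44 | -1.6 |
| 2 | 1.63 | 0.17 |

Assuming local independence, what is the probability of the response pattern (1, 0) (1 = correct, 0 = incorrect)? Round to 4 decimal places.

0.0183

P(θ) = 1 / (1 + exp(−a(θ − b)))
P_1 = 1/(1+e^{-1.8128}) = 0.8597
P_2 = 1/(1+e^{-3.8305}) = 0.9788
L = P_1 × (1−P_2) = 0.8597 × 0.0212 = 0.01826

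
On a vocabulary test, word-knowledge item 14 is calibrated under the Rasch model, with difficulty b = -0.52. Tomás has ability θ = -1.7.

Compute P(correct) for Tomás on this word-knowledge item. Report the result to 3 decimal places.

0.235

P(θ) = 1 / (1 + exp(−(θ − b)))
Exponent: (-1.7 − (-0.52)) = -1.1800
1/(1 + e^{1.1800}) = 0.2351
P = 0.2351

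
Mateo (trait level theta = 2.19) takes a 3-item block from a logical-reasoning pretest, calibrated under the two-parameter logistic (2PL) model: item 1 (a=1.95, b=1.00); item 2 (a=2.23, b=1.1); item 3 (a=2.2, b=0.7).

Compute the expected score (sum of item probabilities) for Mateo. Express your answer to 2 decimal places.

2.79

P(theta) = 1 / (1 + exp(−a(theta − b)))
P_1 = 1/(1+e^{-2.3205}) = 0.9106
P_2 = 1/(1+e^{-2.4307}) = 0.9191
P_3 = 1/(1+e^{-3.2780}) = 0.9637
E[score] = 0.9106 + 0.9191 + 0.9637 = 2.7934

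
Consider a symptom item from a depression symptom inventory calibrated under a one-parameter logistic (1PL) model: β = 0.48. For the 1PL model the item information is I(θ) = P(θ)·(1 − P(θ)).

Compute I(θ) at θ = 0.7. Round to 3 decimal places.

P = 1/(1+e^{-0.2200}) = 0.5548
P(1−P) = 0.5548 × 0.4452 = 0.2470
I = P(1−P) = 0.24700

0.247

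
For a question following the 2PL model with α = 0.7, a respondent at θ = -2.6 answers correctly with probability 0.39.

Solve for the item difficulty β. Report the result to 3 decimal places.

-1.961

P(θ) = 1 / (1 + exp(−α(θ − β)))
logit(0.39) = ln(0.39/0.61) = -0.4473
β = θ − logit/(α) = -2.6 − (-0.4473)/0.7000 = -1.9610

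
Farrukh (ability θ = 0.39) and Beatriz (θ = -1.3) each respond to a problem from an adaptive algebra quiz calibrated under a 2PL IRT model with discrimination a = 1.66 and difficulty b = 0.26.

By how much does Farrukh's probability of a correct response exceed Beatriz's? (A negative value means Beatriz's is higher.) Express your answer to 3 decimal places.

0.484

P(θ) = 1 / (1 + exp(−a(θ − b)))
P(Farrukh) = 0.5537  [exponent 0.2158]
P(Beatriz) = 0.0698  [exponent -2.5896]
Difference = 0.5537 − 0.0698 = 0.4839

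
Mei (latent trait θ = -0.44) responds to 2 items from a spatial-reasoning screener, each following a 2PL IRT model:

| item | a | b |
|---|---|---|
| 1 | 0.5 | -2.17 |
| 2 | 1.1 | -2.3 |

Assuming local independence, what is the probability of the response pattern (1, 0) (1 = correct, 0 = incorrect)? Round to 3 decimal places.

P(θ) = 1 / (1 + exp(−a(θ − b)))
P_1 = 1/(1+e^{-0.8650}) = 0.7037
P_2 = 1/(1+e^{-2.0460}) = 0.8855
L = P_1 × (1−P_2) = 0.7037 × 0.1145 = 0.08054

0.081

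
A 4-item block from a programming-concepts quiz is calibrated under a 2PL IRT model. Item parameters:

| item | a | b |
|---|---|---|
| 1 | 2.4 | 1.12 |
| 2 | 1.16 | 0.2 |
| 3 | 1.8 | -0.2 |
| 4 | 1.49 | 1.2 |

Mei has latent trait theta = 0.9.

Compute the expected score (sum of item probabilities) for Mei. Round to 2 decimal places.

P(theta) = 1 / (1 + exp(−a(theta − b)))
P_1 = 1/(1+e^{0.5280}) = 0.3710
P_2 = 1/(1+e^{-0.8120}) = 0.6925
P_3 = 1/(1+e^{-1.9800}) = 0.8787
P_4 = 1/(1+e^{0.4470}) = 0.3901
E[score] = 0.3710 + 0.6925 + 0.8787 + 0.3901 = 2.3323

2.33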